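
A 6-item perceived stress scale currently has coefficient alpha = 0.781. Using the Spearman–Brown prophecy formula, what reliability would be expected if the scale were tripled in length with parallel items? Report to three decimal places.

predicted reliability = 0.915

Length factor m = 3
α' = m·α / (1 + (m−1)·α)
   = 3 × 0.781 / (1 + (3 − 1) × 0.781)
   = 2.3430 / 2.5620 = 0.915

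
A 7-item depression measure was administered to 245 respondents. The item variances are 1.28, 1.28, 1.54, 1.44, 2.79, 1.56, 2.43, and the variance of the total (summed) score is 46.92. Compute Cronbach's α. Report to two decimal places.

Cronbach's α = 0.86

sum of item variances = 1.28 + 1.28 + 1.54 + 1.44 + 2.79 + 1.56 + 2.43 = 12.32
α = (k/(k−1))·(1 − sum of item variances/σ²_total) = (7/6)·(1 − 12.32/46.92) = 0.86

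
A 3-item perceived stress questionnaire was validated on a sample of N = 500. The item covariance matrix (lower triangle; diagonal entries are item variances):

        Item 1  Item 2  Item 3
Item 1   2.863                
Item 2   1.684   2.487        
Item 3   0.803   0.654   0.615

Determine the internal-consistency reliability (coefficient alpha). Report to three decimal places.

sum of item variances = 2.863 + 2.487 + 0.615 = 5.965
Sum of off-diagonal covariances = 3.141
Var(T) = 5.965 + 2 × 3.141 = 12.247
α = (k/(k−1))·(1 − sum of item variances/Var(T)) = (3/2)·(1 − 5.965/12.247) = 0.769

coefficient alpha = 0.769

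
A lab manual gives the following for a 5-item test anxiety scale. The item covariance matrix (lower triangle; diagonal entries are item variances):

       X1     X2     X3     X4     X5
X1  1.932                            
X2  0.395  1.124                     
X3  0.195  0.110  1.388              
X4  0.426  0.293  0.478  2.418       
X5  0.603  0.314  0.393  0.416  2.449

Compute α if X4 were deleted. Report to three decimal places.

Remaining items: X1, X2, X3, X5 (k = 4).
Σσᵢ² = 1.932 + 1.124 + 1.388 + 2.449 = 6.893
Var(T) = 6.893 + 2 × 2.010 = 10.913
α (item deleted) = (4/3)·(1 − 6.893/10.913) = 0.491

α = 0.491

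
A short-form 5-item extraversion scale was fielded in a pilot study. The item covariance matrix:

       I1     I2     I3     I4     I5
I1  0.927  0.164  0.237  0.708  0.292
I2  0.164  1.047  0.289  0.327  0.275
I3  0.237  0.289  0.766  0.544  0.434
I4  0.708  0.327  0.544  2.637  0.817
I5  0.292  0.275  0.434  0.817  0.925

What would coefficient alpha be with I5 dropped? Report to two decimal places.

coefficient alpha = 0.61

Remaining items: I1, I2, I3, I4 (k = 4).
sum of item variances = 0.927 + 1.047 + 0.766 + 2.637 = 5.377
Var(T) = 5.377 + 2 × 2.269 = 9.915
α (item deleted) = (4/3)·(1 − 5.377/9.915) = 0.61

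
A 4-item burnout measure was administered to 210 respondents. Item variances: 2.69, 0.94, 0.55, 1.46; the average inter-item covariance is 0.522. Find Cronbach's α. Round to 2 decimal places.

Σσᵢ² = 2.69 + 0.94 + 0.55 + 1.46 = 5.64
Sum of the 6 distinct covariances = 6 × 0.522 = 3.132
Var(T) = Σσᵢ² + 2·Σcov = 5.64 + 2 × 3.132 = 11.904
α = (4/3)·(1 − 5.64/11.904) = 0.70

α = 0.70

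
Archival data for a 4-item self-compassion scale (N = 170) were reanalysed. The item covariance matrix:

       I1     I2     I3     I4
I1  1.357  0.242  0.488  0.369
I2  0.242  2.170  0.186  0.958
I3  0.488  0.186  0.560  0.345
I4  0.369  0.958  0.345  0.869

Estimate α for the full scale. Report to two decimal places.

α = 0.68

ΣVar(i) = 1.357 + 2.170 + 0.560 + 0.869 = 4.956
Sum of the distinct covariances = 2.588
σ²_T = 4.956 + 2 × 2.588 = 10.132
α = (k/(k−1))·(1 − ΣVar(i)/σ²_T) = (4/3)·(1 − 4.956/10.132) = 0.68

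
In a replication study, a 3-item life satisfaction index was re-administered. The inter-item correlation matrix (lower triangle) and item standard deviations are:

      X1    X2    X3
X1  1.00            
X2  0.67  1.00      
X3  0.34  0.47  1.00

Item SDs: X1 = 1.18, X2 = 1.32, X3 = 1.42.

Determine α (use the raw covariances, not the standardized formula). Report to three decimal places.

α = 0.738

Σσ²ᵢ = 1.18² + 1.32² + 1.42² = 5.1512
Covariances σ_ij = r_ij · s_i · s_j:
  σ(X1,X2) = 0.67 × 1.18 × 1.32 = 1.0436
  σ(X1,X3) = 0.34 × 1.18 × 1.42 = 0.5697
  σ(X2,X3) = 0.47 × 1.32 × 1.42 = 0.8810
σ²_T = Σσ²ᵢ + 2·Σσ_ij = 5.1512 + 2 × 2.4943 = 10.1398
α = (3/2)·(1 − 5.1512/10.1398) = 0.738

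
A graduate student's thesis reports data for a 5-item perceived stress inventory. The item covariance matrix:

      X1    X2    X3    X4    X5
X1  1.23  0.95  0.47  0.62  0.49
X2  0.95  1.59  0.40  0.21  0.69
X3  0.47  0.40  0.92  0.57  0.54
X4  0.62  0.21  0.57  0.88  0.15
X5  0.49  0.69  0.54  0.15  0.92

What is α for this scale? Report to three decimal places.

Σσᵢ² = 1.23 + 1.59 + 0.92 + 0.88 + 0.92 = 5.54
Sum of off-diagonal covariances = 5.09
σ²_T = 5.54 + 2 × 5.09 = 15.72
α = (k/(k−1))·(1 − Σσᵢ²/σ²_T) = (5/4)·(1 − 5.54/15.72) = 0.809

α = 0.809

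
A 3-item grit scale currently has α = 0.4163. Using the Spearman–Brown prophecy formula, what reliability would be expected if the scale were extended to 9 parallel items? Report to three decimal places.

Length factor m = 9/3 = 3.0000
α' = m·α / (1 + (m−1)·α)
   = 9/3 × 0.4163 / (1 + (9/3 − 1) × 0.4163)
   = 1.2489 / 1.8326 = 0.681

predicted reliability = 0.681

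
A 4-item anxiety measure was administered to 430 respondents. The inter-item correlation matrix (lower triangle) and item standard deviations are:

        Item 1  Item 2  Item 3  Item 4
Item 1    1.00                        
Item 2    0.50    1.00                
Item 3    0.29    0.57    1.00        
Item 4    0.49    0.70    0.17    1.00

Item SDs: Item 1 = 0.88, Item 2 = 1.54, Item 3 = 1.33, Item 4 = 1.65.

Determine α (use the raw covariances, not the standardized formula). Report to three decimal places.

Σσ²ᵢ = 0.88² + 1.54² + 1.33² + 1.65² = 7.6374
Covariances σ_ij = r_ij · s_i · s_j:
  σ(Item 1,Item 2) = 0.50 × 0.88 × 1.54 = 0.6776
  σ(Item 1,Item 3) = 0.29 × 0.88 × 1.33 = 0.3394
  σ(Item 1,Item 4) = 0.49 × 0.88 × 1.65 = 0.7115
  σ(Item 2,Item 3) = 0.57 × 1.54 × 1.33 = 1.1675
  σ(Item 2,Item 4) = 0.70 × 1.54 × 1.65 = 1.7787
  σ(Item 3,Item 4) = 0.17 × 1.33 × 1.65 = 0.3731
σ²_T = Σσ²ᵢ + 2·Σσ_ij = 7.6374 + 2 × 5.0478 = 17.7330
α = (4/3)·(1 − 7.6374/17.7330) = 0.759

α = 0.759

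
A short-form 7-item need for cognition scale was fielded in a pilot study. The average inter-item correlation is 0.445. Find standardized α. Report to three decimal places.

α = 0.849

Standardized α = k·r̄ / (1 + (k−1)·r̄) = 7 × 0.445 / (1 + 6 × 0.445)
  = 3.1150 / 3.6700 = 0.849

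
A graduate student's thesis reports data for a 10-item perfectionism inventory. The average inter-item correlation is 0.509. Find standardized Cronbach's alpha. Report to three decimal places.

standardized Cronbach's alpha = 0.912

Standardized α = k·r̄ / (1 + (k−1)·r̄) = 10 × 0.509 / (1 + 9 × 0.509)
  = 5.0900 / 5.5810 = 0.912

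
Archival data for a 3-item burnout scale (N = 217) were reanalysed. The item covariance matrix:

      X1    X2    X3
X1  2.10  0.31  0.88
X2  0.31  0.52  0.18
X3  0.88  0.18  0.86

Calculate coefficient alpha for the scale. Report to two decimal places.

coefficient alpha = 0.66

Σσᵢ² = 2.10 + 0.52 + 0.86 = 3.48
Σ_{i<j} σ_ij = 1.37
Var(T) = 3.48 + 2 × 1.37 = 6.22
α = (k/(k−1))·(1 − Σσᵢ²/Var(T)) = (3/2)·(1 − 3.48/6.22) = 0.66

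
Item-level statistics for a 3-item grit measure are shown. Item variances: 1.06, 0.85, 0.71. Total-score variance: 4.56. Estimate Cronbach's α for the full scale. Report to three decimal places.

Σσᵢ² = 1.06 + 0.85 + 0.71 = 2.62
α = (k/(k−1))·(1 − Σσᵢ²/total variance) = (3/2)·(1 − 2.62/4.56) = 0.638

Cronbach's α = 0.638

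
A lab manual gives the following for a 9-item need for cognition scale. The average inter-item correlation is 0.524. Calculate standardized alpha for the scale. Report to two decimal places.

α = 0.91

Standardized α = k·r̄ / (1 + (k−1)·r̄) = 9 × 0.524 / (1 + 8 × 0.524)
  = 4.7160 / 5.1920 = 0.91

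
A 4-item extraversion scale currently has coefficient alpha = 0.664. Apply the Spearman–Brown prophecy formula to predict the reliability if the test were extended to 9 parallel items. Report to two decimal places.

Length factor m = 9/4 = 2.2500
α' = m·α / (1 + (m−1)·α)
   = 9/4 × 0.664 / (1 + (9/4 − 1) × 0.664)
   = 1.4940 / 1.8300 = 0.82

predicted reliability = 0.82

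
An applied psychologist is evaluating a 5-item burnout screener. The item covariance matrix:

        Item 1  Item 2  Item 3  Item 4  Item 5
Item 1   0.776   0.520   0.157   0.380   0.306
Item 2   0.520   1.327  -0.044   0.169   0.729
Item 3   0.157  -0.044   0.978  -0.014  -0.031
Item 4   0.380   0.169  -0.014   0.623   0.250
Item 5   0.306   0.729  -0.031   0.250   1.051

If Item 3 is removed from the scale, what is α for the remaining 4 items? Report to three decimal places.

α = 0.740

Remaining items: Item 1, Item 2, Item 4, Item 5 (k = 4).
sum of item variances = 0.776 + 1.327 + 0.623 + 1.051 = 3.777
total variance = 3.777 + 2 × 2.354 = 8.485
α (item deleted) = (4/3)·(1 − 3.777/8.485) = 0.740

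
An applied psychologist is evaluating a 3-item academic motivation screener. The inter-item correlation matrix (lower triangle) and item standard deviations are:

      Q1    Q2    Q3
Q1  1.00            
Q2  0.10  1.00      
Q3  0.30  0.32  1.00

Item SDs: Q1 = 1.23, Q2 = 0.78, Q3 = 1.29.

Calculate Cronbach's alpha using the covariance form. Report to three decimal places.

Cronbach's alpha = 0.481

Σσ²ᵢ = 1.23² + 0.78² + 1.29² = 3.7854
Covariances σ_ij = r_ij · s_i · s_j:
  σ(Q1,Q2) = 0.10 × 1.23 × 0.78 = 0.0959
  σ(Q1,Q3) = 0.30 × 1.23 × 1.29 = 0.4760
  σ(Q2,Q3) = 0.32 × 0.78 × 1.29 = 0.3220
σ²_T = Σσ²ᵢ + 2·Σσ_ij = 3.7854 + 2 × 0.8939 = 5.5732
α = (3/2)·(1 − 3.7854/5.5732) = 0.481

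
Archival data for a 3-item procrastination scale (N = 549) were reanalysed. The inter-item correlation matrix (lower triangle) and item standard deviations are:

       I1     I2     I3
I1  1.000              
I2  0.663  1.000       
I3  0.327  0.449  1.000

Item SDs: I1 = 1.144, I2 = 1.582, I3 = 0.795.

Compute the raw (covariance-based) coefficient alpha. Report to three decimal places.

Σσ²ᵢ = 1.144² + 1.582² + 0.795² = 4.4435
Covariances σ_ij = r_ij · s_i · s_j:
  σ(I1,I2) = 0.663 × 1.144 × 1.582 = 1.1999
  σ(I1,I3) = 0.327 × 1.144 × 0.795 = 0.2974
  σ(I2,I3) = 0.449 × 1.582 × 0.795 = 0.5647
σ²_T = Σσ²ᵢ + 2·Σσ_ij = 4.4435 + 2 × 2.0620 = 8.5675
α = (3/2)·(1 − 4.4435/8.5675) = 0.722

coefficient alpha = 0.722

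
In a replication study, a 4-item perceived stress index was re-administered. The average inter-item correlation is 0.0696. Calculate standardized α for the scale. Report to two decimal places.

Standardized α = k·r̄ / (1 + (k−1)·r̄) = 4 × 0.0696 / (1 + 3 × 0.0696)
  = 0.2784 / 1.2088 = 0.23

standardized α = 0.23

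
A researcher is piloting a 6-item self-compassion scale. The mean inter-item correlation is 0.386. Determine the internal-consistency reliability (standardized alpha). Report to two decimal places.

Standardized α = k·r̄ / (1 + (k−1)·r̄) = 6 × 0.386 / (1 + 5 × 0.386)
  = 2.3160 / 2.9300 = 0.79

α = 0.79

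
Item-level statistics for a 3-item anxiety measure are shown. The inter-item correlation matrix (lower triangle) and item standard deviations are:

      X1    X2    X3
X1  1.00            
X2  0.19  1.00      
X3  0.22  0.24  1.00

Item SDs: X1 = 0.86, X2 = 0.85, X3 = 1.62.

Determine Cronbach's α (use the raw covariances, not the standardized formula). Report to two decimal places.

Cronbach's α = 0.41

Σσ²ᵢ = 0.86² + 0.85² + 1.62² = 4.0865
Covariances σ_ij = r_ij · s_i · s_j:
  σ(X1,X2) = 0.19 × 0.86 × 0.85 = 0.1389
  σ(X1,X3) = 0.22 × 0.86 × 1.62 = 0.3065
  σ(X2,X3) = 0.24 × 0.85 × 1.62 = 0.3305
σ²_T = Σσ²ᵢ + 2·Σσ_ij = 4.0865 + 2 × 0.7759 = 5.6383
α = (3/2)·(1 − 4.0865/5.6383) = 0.41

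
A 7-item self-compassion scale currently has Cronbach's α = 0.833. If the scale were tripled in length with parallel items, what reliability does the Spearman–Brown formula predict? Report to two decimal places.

predicted reliability = 0.94

Length factor m = 3
α' = m·α / (1 + (m−1)·α)
   = 3 × 0.833 / (1 + (3 − 1) × 0.833)
   = 2.4990 / 2.6660 = 0.94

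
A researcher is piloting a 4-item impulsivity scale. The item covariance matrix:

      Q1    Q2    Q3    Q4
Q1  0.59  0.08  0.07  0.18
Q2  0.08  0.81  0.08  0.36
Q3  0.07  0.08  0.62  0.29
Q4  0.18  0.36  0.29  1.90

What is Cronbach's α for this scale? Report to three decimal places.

α = 0.468

Σσᵢ² = 0.59 + 0.81 + 0.62 + 1.90 = 3.92
Σ_{i<j} σ_ij = 1.06
σ²_total = 3.92 + 2 × 1.06 = 6.04
α = (k/(k−1))·(1 − Σσᵢ²/σ²_total) = (4/3)·(1 − 3.92/6.04) = 0.468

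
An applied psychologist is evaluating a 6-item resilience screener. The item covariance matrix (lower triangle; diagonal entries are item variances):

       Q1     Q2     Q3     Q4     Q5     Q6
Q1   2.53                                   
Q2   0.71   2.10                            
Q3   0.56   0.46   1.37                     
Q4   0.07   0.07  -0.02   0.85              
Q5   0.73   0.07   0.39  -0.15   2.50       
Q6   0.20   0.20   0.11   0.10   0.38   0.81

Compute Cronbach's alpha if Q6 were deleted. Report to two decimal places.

Remaining items: Q1, Q2, Q3, Q4, Q5 (k = 5).
ΣVar(i) = 2.53 + 2.10 + 1.37 + 0.85 + 2.50 = 9.35
Var(T) = 9.35 + 2 × 2.89 = 15.13
α (item deleted) = (5/4)·(1 − 9.35/15.13) = 0.48

Cronbach's alpha = 0.48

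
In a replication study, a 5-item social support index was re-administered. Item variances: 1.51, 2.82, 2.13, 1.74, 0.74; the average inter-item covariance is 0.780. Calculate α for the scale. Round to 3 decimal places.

α = 0.795

ΣVar(i) = 1.51 + 2.82 + 2.13 + 1.74 + 0.74 = 8.94
Sum of the 10 distinct covariances = 10 × 0.780 = 7.800
σ²_total = ΣVar(i) + 2·Σcov = 8.94 + 2 × 7.800 = 24.540
α = (5/4)·(1 − 8.94/24.540) = 0.795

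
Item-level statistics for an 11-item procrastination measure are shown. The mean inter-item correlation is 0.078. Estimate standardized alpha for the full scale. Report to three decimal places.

Standardized α = k·r̄ / (1 + (k−1)·r̄) = 11 × 0.078 / (1 + 10 × 0.078)
  = 0.8580 / 1.7800 = 0.482

standardized alpha = 0.482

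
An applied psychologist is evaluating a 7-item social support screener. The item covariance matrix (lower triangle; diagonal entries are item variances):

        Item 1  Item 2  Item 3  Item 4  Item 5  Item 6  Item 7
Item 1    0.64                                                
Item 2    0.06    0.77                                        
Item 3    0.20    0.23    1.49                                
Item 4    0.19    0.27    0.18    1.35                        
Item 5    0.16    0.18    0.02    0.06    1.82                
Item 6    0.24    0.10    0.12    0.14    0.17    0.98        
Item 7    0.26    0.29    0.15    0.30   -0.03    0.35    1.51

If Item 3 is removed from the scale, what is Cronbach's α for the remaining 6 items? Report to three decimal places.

Cronbach's α = 0.524

Remaining items: Item 1, Item 2, Item 4, Item 5, Item 6, Item 7 (k = 6).
sum of item variances = 0.64 + 0.77 + 1.35 + 1.82 + 0.98 + 1.51 = 7.07
Var(T) = 7.07 + 2 × 2.74 = 12.55
α (item deleted) = (6/5)·(1 − 7.07/12.55) = 0.524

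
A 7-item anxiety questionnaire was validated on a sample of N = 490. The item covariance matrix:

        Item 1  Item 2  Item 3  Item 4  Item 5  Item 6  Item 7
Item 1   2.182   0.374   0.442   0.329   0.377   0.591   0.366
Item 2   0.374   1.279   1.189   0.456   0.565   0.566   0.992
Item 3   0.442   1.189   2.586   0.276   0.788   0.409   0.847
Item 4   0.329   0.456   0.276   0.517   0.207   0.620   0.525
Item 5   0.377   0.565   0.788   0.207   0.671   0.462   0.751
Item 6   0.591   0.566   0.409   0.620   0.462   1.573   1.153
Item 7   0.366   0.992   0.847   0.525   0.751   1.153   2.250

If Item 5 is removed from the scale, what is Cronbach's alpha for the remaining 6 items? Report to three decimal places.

α = 0.765

Remaining items: Item 1, Item 2, Item 3, Item 4, Item 6, Item 7 (k = 6).
Σσᵢ² = 2.182 + 1.279 + 2.586 + 0.517 + 1.573 + 2.250 = 10.387
Var(T) = 10.387 + 2 × 9.135 = 28.657
α (item deleted) = (6/5)·(1 − 10.387/28.657) = 0.765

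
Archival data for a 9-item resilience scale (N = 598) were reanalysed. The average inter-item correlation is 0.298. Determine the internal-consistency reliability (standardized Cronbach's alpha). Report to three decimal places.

Standardized α = k·r̄ / (1 + (k−1)·r̄) = 9 × 0.298 / (1 + 8 × 0.298)
  = 2.6820 / 3.3840 = 0.793

standardized Cronbach's alpha = 0.793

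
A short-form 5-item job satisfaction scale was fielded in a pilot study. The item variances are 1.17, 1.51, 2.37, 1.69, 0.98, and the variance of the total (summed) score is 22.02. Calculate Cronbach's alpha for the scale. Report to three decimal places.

Cronbach's alpha = 0.812

sum of item variances = 1.17 + 1.51 + 2.37 + 1.69 + 0.98 = 7.72
α = (k/(k−1))·(1 − sum of item variances/σ²_T) = (5/4)·(1 − 7.72/22.02) = 0.812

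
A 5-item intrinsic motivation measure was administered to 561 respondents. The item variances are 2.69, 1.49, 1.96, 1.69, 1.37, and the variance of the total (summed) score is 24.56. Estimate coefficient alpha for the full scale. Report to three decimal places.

ΣVar(i) = 2.69 + 1.49 + 1.96 + 1.69 + 1.37 = 9.20
α = (k/(k−1))·(1 − ΣVar(i)/total variance) = (5/4)·(1 − 9.20/24.56) = 0.782

coefficient alpha = 0.782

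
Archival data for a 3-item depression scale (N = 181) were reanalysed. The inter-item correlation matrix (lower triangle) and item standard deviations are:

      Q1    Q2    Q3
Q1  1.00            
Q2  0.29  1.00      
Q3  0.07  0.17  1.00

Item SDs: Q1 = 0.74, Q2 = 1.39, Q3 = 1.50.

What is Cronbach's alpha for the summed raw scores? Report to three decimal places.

Σσ²ᵢ = 0.74² + 1.39² + 1.50² = 4.7297
Covariances σ_ij = r_ij · s_i · s_j:
  σ(Q1,Q2) = 0.29 × 0.74 × 1.39 = 0.2983
  σ(Q1,Q3) = 0.07 × 0.74 × 1.50 = 0.0777
  σ(Q2,Q3) = 0.17 × 1.39 × 1.50 = 0.3545
σ²_T = Σσ²ᵢ + 2·Σσ_ij = 4.7297 + 2 × 0.7305 = 6.1907
α = (3/2)·(1 − 4.7297/6.1907) = 0.354

Cronbach's alpha = 0.354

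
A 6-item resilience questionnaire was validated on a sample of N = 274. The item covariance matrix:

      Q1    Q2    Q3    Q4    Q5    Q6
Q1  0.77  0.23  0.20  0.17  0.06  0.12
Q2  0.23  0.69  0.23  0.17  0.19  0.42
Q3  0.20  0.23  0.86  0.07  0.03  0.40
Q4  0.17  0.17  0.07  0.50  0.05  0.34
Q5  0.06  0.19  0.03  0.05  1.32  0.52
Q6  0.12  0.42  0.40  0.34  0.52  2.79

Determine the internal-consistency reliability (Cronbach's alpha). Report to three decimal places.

ΣVar(i) = 0.77 + 0.69 + 0.86 + 0.50 + 1.32 + 2.79 = 6.93
Sum of the distinct covariances = 3.20
σ²_T = 6.93 + 2 × 3.20 = 13.33
α = (k/(k−1))·(1 − ΣVar(i)/σ²_T) = (6/5)·(1 − 6.93/13.33) = 0.576

Cronbach's alpha = 0.576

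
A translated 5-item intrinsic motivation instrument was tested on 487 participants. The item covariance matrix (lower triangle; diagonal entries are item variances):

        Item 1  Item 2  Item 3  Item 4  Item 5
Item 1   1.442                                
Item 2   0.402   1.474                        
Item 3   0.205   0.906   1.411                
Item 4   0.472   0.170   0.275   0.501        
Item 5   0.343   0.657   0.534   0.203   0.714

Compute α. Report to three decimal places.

Σσ²ᵢ = 1.442 + 1.474 + 1.411 + 0.501 + 0.714 = 5.542
Σ_{i<j} σ_ij = 4.167
total variance = 5.542 + 2 × 4.167 = 13.876
α = (k/(k−1))·(1 − Σσ²ᵢ/total variance) = (5/4)·(1 − 5.542/13.876) = 0.751

α = 0.751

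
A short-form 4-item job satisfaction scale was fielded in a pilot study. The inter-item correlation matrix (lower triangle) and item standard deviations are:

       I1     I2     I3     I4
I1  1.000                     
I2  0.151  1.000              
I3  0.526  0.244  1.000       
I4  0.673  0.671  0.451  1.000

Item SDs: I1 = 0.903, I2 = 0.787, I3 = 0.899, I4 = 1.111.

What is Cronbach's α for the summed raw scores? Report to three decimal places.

α = 0.776

Σσ²ᵢ = 0.903² + 0.787² + 0.899² + 1.111² = 3.4773
Covariances σ_ij = r_ij · s_i · s_j:
  σ(I1,I2) = 0.151 × 0.903 × 0.787 = 0.1073
  σ(I1,I3) = 0.526 × 0.903 × 0.899 = 0.4270
  σ(I1,I4) = 0.673 × 0.903 × 1.111 = 0.6752
  σ(I2,I3) = 0.244 × 0.787 × 0.899 = 0.1726
  σ(I2,I4) = 0.671 × 0.787 × 1.111 = 0.5867
  σ(I3,I4) = 0.451 × 0.899 × 1.111 = 0.4505
σ²_T = Σσ²ᵢ + 2·Σσ_ij = 3.4773 + 2 × 2.4193 = 8.3159
α = (4/3)·(1 − 3.4773/8.3159) = 0.776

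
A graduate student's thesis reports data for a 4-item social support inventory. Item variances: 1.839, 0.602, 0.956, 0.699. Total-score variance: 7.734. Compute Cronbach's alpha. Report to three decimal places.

Σσ²ᵢ = 1.839 + 0.602 + 0.956 + 0.699 = 4.096
α = (k/(k−1))·(1 − Σσ²ᵢ/Var(T)) = (4/3)·(1 − 4.096/7.734) = 0.627

Cronbach's alpha = 0.627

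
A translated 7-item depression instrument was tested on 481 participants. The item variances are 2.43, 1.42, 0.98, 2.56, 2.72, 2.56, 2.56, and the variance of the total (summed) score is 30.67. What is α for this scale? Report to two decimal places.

α = 0.59

Σσ²ᵢ = 2.43 + 1.42 + 0.98 + 2.56 + 2.72 + 2.56 + 2.56 = 15.23
α = (k/(k−1))·(1 − Σσ²ᵢ/total variance) = (7/6)·(1 − 15.23/30.67) = 0.59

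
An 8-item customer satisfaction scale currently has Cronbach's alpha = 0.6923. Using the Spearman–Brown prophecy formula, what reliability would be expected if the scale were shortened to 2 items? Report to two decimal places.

predicted reliability = 0.36

Length factor m = 2/8 = 0.2500
α' = m·α / (1 − (1−m)·α)
   = 2/8 × 0.6923 / (1 − (1 − 2/8) × 0.6923)
   = 0.1731 / 0.4808 = 0.36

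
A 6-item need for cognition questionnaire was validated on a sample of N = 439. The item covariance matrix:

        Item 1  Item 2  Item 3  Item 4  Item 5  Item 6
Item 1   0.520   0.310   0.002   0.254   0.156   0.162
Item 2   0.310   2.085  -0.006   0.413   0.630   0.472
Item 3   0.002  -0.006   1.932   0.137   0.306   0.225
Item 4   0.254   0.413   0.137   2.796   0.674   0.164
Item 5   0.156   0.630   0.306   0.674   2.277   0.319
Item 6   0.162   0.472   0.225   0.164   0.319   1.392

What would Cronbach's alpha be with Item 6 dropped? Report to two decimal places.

Remaining items: Item 1, Item 2, Item 3, Item 4, Item 5 (k = 5).
Σσᵢ² = 0.520 + 2.085 + 1.932 + 2.796 + 2.277 = 9.610
Var(T) = 9.610 + 2 × 2.876 = 15.362
α (item deleted) = (5/4)·(1 − 9.610/15.362) = 0.47

Cronbach's alpha = 0.47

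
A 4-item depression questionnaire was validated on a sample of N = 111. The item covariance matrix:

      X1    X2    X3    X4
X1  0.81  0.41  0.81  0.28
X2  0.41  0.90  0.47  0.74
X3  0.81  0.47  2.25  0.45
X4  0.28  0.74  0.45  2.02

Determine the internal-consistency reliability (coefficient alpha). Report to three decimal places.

α = 0.685

Σσᵢ² = 0.81 + 0.90 + 2.25 + 2.02 = 5.98
Σ_{i<j} σ_ij = 3.16
σ²_T = 5.98 + 2 × 3.16 = 12.30
α = (k/(k−1))·(1 − Σσᵢ²/σ²_T) = (4/3)·(1 − 5.98/12.30) = 0.685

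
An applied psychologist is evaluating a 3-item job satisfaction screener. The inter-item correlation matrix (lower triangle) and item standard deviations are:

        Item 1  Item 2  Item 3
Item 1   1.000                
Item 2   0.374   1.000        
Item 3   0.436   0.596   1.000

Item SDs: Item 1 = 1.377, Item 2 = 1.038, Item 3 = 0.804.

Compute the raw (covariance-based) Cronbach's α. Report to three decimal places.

Σσ²ᵢ = 1.377² + 1.038² + 0.804² = 3.6200
Covariances σ_ij = r_ij · s_i · s_j:
  σ(Item 1,Item 2) = 0.374 × 1.377 × 1.038 = 0.5346
  σ(Item 1,Item 3) = 0.436 × 1.377 × 0.804 = 0.4827
  σ(Item 2,Item 3) = 0.596 × 1.038 × 0.804 = 0.4974
σ²_T = Σσ²ᵢ + 2·Σσ_ij = 3.6200 + 2 × 1.5147 = 6.6494
α = (3/2)·(1 − 3.6200/6.6494) = 0.683

α = 0.683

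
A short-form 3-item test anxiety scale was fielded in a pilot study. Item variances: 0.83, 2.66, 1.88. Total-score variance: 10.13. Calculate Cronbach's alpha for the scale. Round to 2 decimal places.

Cronbach's alpha = 0.70

Σσᵢ² = 0.83 + 2.66 + 1.88 = 5.37
α = (k/(k−1))·(1 − Σσᵢ²/total variance) = (3/2)·(1 − 5.37/10.13) = 0.70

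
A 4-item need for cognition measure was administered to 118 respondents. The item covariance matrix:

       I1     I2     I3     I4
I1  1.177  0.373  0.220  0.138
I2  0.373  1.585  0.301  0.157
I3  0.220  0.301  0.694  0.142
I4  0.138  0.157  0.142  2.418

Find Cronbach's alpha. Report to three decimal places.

Cronbach's alpha = 0.416

Σσᵢ² = 1.177 + 1.585 + 0.694 + 2.418 = 5.874
Sum of off-diagonal covariances = 1.331
Var(T) = 5.874 + 2 × 1.331 = 8.536
α = (k/(k−1))·(1 − Σσᵢ²/Var(T)) = (4/3)·(1 − 5.874/8.536) = 0.416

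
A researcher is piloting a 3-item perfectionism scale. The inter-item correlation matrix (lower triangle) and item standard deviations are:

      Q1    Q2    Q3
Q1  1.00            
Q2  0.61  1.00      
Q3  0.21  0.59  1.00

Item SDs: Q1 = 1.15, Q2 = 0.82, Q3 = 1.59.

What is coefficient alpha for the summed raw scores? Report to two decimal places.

coefficient alpha = 0.65

Σσ²ᵢ = 1.15² + 0.82² + 1.59² = 4.5230
Covariances σ_ij = r_ij · s_i · s_j:
  σ(Q1,Q2) = 0.61 × 1.15 × 0.82 = 0.5752
  σ(Q1,Q3) = 0.21 × 1.15 × 1.59 = 0.3840
  σ(Q2,Q3) = 0.59 × 0.82 × 1.59 = 0.7692
σ²_T = Σσ²ᵢ + 2·Σσ_ij = 4.5230 + 2 × 1.7284 = 7.9798
α = (3/2)·(1 − 4.5230/7.9798) = 0.65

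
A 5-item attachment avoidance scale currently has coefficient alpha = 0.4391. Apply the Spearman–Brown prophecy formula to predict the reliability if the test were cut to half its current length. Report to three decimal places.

predicted reliability = 0.281

Length factor m = 1/2
α' = m·α / (1 − (1−m)·α)
   = 1/2 × 0.4391 / (1 − (1 − 1/2) × 0.4391)
   = 0.2195 / 0.7804 = 0.281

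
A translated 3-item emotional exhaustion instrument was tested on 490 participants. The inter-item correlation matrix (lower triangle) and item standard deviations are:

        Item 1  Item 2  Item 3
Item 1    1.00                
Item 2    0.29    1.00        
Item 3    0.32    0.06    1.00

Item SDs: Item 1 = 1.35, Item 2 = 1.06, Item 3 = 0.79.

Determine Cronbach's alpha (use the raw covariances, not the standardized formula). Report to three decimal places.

Cronbach's alpha = 0.467

Σσ²ᵢ = 1.35² + 1.06² + 0.79² = 3.5702
Covariances σ_ij = r_ij · s_i · s_j:
  σ(Item 1,Item 2) = 0.29 × 1.35 × 1.06 = 0.4150
  σ(Item 1,Item 3) = 0.32 × 1.35 × 0.79 = 0.3413
  σ(Item 2,Item 3) = 0.06 × 1.06 × 0.79 = 0.0502
σ²_T = Σσ²ᵢ + 2·Σσ_ij = 3.5702 + 2 × 0.8065 = 5.1832
α = (3/2)·(1 − 3.5702/5.1832) = 0.467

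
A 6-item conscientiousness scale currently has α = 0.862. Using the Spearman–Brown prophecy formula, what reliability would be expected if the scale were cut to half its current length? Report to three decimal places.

predicted reliability = 0.757

Length factor m = 1/2
α' = m·α / (1 − (1−m)·α)
   = 1/2 × 0.862 / (1 − (1 − 1/2) × 0.862)
   = 0.4310 / 0.5690 = 0.757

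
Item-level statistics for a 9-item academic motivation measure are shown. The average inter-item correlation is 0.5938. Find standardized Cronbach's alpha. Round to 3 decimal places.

Standardized α = k·r̄ / (1 + (k−1)·r̄) = 9 × 0.5938 / (1 + 8 × 0.5938)
  = 5.3442 / 5.7504 = 0.929

α = 0.929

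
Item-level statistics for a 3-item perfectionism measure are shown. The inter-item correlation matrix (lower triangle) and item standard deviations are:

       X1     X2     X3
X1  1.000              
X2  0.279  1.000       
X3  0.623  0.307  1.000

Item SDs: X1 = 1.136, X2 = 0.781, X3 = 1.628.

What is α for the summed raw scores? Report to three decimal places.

α = 0.660

Σσ²ᵢ = 1.136² + 0.781² + 1.628² = 4.5508
Covariances σ_ij = r_ij · s_i · s_j:
  σ(X1,X2) = 0.279 × 1.136 × 0.781 = 0.2475
  σ(X1,X3) = 0.623 × 1.136 × 1.628 = 1.1522
  σ(X2,X3) = 0.307 × 0.781 × 1.628 = 0.3903
σ²_T = Σσ²ᵢ + 2·Σσ_ij = 4.5508 + 2 × 1.7900 = 8.1308
α = (3/2)·(1 − 4.5508/8.1308) = 0.660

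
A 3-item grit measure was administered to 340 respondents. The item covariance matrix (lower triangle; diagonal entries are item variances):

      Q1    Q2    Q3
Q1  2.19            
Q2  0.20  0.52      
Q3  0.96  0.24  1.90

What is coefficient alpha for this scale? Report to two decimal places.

α = 0.57

Σσ²ᵢ = 2.19 + 0.52 + 1.90 = 4.61
Sum of off-diagonal covariances = 1.40
σ²_T = 4.61 + 2 × 1.40 = 7.41
α = (k/(k−1))·(1 − Σσ²ᵢ/σ²_T) = (3/2)·(1 − 4.61/7.41) = 0.57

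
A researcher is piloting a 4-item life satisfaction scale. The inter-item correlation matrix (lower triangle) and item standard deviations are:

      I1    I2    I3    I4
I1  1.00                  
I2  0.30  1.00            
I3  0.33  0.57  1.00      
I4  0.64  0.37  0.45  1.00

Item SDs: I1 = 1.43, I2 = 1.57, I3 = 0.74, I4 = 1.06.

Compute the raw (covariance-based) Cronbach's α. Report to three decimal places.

Cronbach's α = 0.720

Σσ²ᵢ = 1.43² + 1.57² + 0.74² + 1.06² = 6.1810
Covariances σ_ij = r_ij · s_i · s_j:
  σ(I1,I2) = 0.30 × 1.43 × 1.57 = 0.6735
  σ(I1,I3) = 0.33 × 1.43 × 0.74 = 0.3492
  σ(I1,I4) = 0.64 × 1.43 × 1.06 = 0.9701
  σ(I2,I3) = 0.57 × 1.57 × 0.74 = 0.6622
  σ(I2,I4) = 0.37 × 1.57 × 1.06 = 0.6158
  σ(I3,I4) = 0.45 × 0.74 × 1.06 = 0.3530
σ²_T = Σσ²ᵢ + 2·Σσ_ij = 6.1810 + 2 × 3.6238 = 13.4286
α = (4/3)·(1 − 6.1810/13.4286) = 0.720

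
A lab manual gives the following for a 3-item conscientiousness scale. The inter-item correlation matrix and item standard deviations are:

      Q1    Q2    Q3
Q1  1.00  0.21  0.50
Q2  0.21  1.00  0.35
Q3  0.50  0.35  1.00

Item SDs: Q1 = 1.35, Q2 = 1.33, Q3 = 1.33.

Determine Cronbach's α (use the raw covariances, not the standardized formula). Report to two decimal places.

α = 0.62

Σσ²ᵢ = 1.35² + 1.33² + 1.33² = 5.3603
Covariances σ_ij = r_ij · s_i · s_j:
  σ(Q1,Q2) = 0.21 × 1.35 × 1.33 = 0.3771
  σ(Q1,Q3) = 0.50 × 1.35 × 1.33 = 0.8978
  σ(Q2,Q3) = 0.35 × 1.33 × 1.33 = 0.6191
σ²_T = Σσ²ᵢ + 2·Σσ_ij = 5.3603 + 2 × 1.8940 = 9.1483
α = (3/2)·(1 − 5.3603/9.1483) = 0.62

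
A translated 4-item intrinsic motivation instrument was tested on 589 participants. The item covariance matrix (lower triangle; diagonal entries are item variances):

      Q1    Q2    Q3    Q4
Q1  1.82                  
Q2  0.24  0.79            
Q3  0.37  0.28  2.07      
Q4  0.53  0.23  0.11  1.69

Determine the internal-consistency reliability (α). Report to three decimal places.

α = 0.475

sum of item variances = 1.82 + 0.79 + 2.07 + 1.69 = 6.37
Sum of off-diagonal covariances = 1.76
σ²_total = 6.37 + 2 × 1.76 = 9.89
α = (k/(k−1))·(1 − sum of item variances/σ²_total) = (4/3)·(1 − 6.37/9.89) = 0.475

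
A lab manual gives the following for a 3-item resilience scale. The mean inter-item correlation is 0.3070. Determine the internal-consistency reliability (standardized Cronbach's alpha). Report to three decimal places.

standardized Cronbach's alpha = 0.571

Standardized α = k·r̄ / (1 + (k−1)·r̄) = 3 × 0.3070 / (1 + 2 × 0.3070)
  = 0.9210 / 1.6140 = 0.571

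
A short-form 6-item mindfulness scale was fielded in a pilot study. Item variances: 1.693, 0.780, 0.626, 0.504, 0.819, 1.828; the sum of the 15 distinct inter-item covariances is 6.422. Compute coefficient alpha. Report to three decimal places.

coefficient alpha = 0.807

sum of item variances = 1.693 + 0.780 + 0.626 + 0.504 + 0.819 + 1.828 = 6.250
Sum of distinct covariances = 6.422
σ²_T = sum of item variances + 2·Σcov = 6.250 + 2 × 6.422 = 19.094
α = (6/5)·(1 − 6.250/19.094) = 0.807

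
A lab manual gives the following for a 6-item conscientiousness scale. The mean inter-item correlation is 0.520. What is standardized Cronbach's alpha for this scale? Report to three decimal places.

α = 0.867

Standardized α = k·r̄ / (1 + (k−1)·r̄) = 6 × 0.520 / (1 + 5 × 0.520)
  = 3.1200 / 3.6000 = 0.867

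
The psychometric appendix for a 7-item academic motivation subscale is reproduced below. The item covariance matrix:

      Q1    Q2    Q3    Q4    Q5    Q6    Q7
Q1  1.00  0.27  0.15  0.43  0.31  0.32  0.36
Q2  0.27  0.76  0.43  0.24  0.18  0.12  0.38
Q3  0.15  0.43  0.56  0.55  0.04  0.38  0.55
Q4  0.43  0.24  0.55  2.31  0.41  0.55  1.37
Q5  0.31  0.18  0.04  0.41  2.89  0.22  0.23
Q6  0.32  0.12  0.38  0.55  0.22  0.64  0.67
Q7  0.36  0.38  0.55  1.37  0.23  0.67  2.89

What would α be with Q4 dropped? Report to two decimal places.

Remaining items: Q1, Q2, Q3, Q5, Q6, Q7 (k = 6).
Σσᵢ² = 1.00 + 0.76 + 0.56 + 2.89 + 0.64 + 2.89 = 8.74
Var(T) = 8.74 + 2 × 4.61 = 17.96
α (item deleted) = (6/5)·(1 − 8.74/17.96) = 0.62

α = 0.62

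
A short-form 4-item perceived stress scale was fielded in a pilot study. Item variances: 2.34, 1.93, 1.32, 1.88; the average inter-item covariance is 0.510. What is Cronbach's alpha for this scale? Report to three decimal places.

Cronbach's alpha = 0.600

ΣVar(i) = 2.34 + 1.93 + 1.32 + 1.88 = 7.47
Sum of the 6 distinct covariances = 6 × 0.510 = 3.060
σ²_total = ΣVar(i) + 2·Σcov = 7.47 + 2 × 3.060 = 13.590
α = (4/3)·(1 − 7.47/13.590) = 0.600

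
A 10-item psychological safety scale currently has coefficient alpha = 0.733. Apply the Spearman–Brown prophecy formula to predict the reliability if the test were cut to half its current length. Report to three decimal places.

predicted reliability = 0.579

Length factor m = 1/2
α' = m·α / (1 − (1−m)·α)
   = 1/2 × 0.733 / (1 − (1 − 1/2) × 0.733)
   = 0.3665 / 0.6335 = 0.579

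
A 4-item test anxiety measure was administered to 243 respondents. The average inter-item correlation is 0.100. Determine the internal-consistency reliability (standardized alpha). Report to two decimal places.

standardized alpha = 0.31

Standardized α = k·r̄ / (1 + (k−1)·r̄) = 4 × 0.100 / (1 + 3 × 0.100)
  = 0.4000 / 1.3000 = 0.31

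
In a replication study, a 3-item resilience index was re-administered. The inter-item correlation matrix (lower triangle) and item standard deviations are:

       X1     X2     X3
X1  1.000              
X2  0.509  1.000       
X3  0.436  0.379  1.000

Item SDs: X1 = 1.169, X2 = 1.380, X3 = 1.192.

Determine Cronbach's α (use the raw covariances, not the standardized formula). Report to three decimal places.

Σσ²ᵢ = 1.169² + 1.380² + 1.192² = 4.6918
Covariances σ_ij = r_ij · s_i · s_j:
  σ(X1,X2) = 0.509 × 1.169 × 1.380 = 0.8211
  σ(X1,X3) = 0.436 × 1.169 × 1.192 = 0.6075
  σ(X2,X3) = 0.379 × 1.380 × 1.192 = 0.6234
σ²_T = Σσ²ᵢ + 2·Σσ_ij = 4.6918 + 2 × 2.0520 = 8.7958
α = (3/2)·(1 − 4.6918/8.7958) = 0.700

Cronbach's α = 0.700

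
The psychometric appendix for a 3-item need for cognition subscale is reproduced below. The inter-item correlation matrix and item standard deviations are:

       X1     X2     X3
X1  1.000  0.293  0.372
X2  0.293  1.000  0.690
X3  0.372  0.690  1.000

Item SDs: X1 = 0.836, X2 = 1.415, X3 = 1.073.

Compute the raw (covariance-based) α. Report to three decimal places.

α = 0.709

Σσ²ᵢ = 0.836² + 1.415² + 1.073² = 3.8525
Covariances σ_ij = r_ij · s_i · s_j:
  σ(X1,X2) = 0.293 × 0.836 × 1.415 = 0.3466
  σ(X1,X3) = 0.372 × 0.836 × 1.073 = 0.3337
  σ(X2,X3) = 0.690 × 1.415 × 1.073 = 1.0476
σ²_T = Σσ²ᵢ + 2·Σσ_ij = 3.8525 + 2 × 1.7279 = 7.3083
α = (3/2)·(1 − 3.8525/7.3083) = 0.709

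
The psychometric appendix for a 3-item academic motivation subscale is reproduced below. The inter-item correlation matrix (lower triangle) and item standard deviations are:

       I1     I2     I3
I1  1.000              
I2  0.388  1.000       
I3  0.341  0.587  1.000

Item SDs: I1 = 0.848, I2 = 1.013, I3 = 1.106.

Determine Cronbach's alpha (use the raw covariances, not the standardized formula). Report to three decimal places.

Σσ²ᵢ = 0.848² + 1.013² + 1.106² = 2.9685
Covariances σ_ij = r_ij · s_i · s_j:
  σ(I1,I2) = 0.388 × 0.848 × 1.013 = 0.3333
  σ(I1,I3) = 0.341 × 0.848 × 1.106 = 0.3198
  σ(I2,I3) = 0.587 × 1.013 × 1.106 = 0.6577
σ²_T = Σσ²ᵢ + 2·Σσ_ij = 2.9685 + 2 × 1.3108 = 5.5901
α = (3/2)·(1 − 2.9685/5.5901) = 0.703

Cronbach's alpha = 0.703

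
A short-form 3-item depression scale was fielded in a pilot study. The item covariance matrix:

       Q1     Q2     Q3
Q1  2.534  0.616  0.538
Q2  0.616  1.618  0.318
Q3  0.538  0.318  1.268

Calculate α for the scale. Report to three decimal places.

Σσᵢ² = 2.534 + 1.618 + 1.268 = 5.420
Sum of off-diagonal covariances = 1.472
total variance = 5.420 + 2 × 1.472 = 8.364
α = (k/(k−1))·(1 − Σσᵢ²/total variance) = (3/2)·(1 − 5.420/8.364) = 0.528

α = 0.528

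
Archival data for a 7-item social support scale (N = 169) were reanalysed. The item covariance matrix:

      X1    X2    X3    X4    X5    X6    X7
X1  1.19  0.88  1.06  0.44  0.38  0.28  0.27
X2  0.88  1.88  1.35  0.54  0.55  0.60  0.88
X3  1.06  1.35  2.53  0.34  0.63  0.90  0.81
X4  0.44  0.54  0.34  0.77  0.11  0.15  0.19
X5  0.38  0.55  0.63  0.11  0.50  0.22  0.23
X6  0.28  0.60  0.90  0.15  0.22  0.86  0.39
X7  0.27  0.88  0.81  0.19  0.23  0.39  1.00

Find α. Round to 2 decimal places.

Σσ²ᵢ = 1.19 + 1.88 + 2.53 + 0.77 + 0.50 + 0.86 + 1.00 = 8.73
Σ_{i<j} σ_ij = 11.20
σ²_T = 8.73 + 2 × 11.20 = 31.13
α = (k/(k−1))·(1 − Σσ²ᵢ/σ²_T) = (7/6)·(1 − 8.73/31.13) = 0.84

α = 0.84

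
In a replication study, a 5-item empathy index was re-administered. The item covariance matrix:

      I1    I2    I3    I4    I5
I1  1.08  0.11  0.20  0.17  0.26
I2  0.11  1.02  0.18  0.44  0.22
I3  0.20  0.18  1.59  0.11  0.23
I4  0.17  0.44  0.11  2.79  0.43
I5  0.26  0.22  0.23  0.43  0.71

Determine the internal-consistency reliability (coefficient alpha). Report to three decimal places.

sum of item variances = 1.08 + 1.02 + 1.59 + 2.79 + 0.71 = 7.19
Σ_{i<j} σ_ij = 2.35
Var(T) = 7.19 + 2 × 2.35 = 11.89
α = (k/(k−1))·(1 − sum of item variances/Var(T)) = (5/4)·(1 − 7.19/11.89) = 0.494

α = 0.494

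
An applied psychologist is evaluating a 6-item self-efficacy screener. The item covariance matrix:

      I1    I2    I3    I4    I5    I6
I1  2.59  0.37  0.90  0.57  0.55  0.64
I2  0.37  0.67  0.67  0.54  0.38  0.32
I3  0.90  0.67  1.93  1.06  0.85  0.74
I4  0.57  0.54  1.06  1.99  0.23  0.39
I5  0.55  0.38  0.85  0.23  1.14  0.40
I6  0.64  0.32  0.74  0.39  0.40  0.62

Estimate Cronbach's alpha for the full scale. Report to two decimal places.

ΣVar(i) = 2.59 + 0.67 + 1.93 + 1.99 + 1.14 + 0.62 = 8.94
Σ_{i<j} σ_ij = 8.61
σ²_total = 8.94 + 2 × 8.61 = 26.16
α = (k/(k−1))·(1 − ΣVar(i)/σ²_total) = (6/5)·(1 − 8.94/26.16) = 0.79

α = 0.79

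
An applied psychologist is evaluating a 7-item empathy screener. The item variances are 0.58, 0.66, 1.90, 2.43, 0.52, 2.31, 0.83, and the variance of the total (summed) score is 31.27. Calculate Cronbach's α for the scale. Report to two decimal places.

Σσ²ᵢ = 0.58 + 0.66 + 1.90 + 2.43 + 0.52 + 2.31 + 0.83 = 9.23
α = (k/(k−1))·(1 − Σσ²ᵢ/total variance) = (7/6)·(1 − 9.23/31.27) = 0.82

Cronbach's α = 0.82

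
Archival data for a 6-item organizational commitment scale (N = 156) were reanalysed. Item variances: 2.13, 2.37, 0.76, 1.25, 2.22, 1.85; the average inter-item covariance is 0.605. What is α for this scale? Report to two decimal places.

Σσ²ᵢ = 2.13 + 2.37 + 0.76 + 1.25 + 2.22 + 1.85 = 10.58
Sum of the 15 distinct covariances = 15 × 0.605 = 9.075
Var(T) = Σσ²ᵢ + 2·Σcov = 10.58 + 2 × 9.075 = 28.730
α = (6/5)·(1 − 10.58/28.730) = 0.76

α = 0.76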